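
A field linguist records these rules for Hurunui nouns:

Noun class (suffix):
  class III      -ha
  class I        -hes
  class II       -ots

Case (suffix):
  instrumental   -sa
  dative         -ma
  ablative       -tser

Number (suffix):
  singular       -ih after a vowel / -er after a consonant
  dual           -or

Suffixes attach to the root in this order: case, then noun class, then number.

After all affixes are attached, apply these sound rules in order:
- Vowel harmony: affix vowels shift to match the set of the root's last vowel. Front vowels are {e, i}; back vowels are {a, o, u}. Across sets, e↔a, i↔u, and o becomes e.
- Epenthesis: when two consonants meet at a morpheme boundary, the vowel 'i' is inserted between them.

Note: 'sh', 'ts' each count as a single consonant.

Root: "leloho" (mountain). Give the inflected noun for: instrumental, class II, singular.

lelohosaotsar

Attach case instrumental -sa → lelohosa.
Attach noun class class II -ots → lelohosaots.
Attach number singular -er (after consonant 'ts') → lelohosaotser.
Apply vowel harmony: lelohosaotser → lelohosaotsar.
Epenthesis: no change.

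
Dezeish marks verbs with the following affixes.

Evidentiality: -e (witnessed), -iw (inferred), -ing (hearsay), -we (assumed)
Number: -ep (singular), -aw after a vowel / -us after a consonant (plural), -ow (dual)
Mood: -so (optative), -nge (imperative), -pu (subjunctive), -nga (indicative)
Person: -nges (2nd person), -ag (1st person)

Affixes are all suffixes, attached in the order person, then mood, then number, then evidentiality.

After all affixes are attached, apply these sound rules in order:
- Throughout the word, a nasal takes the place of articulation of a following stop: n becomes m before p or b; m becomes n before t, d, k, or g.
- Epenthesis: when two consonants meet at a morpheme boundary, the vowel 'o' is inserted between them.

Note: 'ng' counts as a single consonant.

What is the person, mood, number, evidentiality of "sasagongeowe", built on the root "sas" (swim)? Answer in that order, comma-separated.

1st person, imperative, dual, witnessed

Segment: sas-ag-nge-ow-e.
person: -ag → 1st person.
mood: -nge → imperative.
number: -ow → dual.
evidentiality: -e → witnessed.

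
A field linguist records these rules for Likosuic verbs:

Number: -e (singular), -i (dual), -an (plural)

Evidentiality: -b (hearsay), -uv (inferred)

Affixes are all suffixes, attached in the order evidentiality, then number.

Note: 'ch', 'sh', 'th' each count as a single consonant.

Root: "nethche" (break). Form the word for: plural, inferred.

Attach evidentiality inferred -uv → nethcheuv.
Attach number plural -an → nethcheuvan.

nethcheuvan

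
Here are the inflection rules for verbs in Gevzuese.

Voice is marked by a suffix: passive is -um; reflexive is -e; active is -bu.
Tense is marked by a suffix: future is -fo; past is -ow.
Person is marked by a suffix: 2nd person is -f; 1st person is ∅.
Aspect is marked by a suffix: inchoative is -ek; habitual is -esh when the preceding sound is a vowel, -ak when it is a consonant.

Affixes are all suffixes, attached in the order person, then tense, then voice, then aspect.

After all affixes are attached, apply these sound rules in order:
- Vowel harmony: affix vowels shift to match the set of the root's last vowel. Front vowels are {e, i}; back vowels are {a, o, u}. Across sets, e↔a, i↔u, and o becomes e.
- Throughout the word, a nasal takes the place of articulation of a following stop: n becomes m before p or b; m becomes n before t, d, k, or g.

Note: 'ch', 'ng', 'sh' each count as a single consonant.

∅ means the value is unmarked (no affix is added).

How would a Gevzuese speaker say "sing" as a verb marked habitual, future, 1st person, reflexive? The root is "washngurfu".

washngurfufoaash

person = 1st person: zero marking, form stays washngurfu.
Attach tense future -fo → washngurfufo.
Attach voice reflexive -e → washngurfufoe.
Attach aspect habitual -esh (after vowel 'e') → washngurfufoeesh.
Apply vowel harmony: washngurfufoeesh → washngurfufoaash.
Nasal assimilation: no change.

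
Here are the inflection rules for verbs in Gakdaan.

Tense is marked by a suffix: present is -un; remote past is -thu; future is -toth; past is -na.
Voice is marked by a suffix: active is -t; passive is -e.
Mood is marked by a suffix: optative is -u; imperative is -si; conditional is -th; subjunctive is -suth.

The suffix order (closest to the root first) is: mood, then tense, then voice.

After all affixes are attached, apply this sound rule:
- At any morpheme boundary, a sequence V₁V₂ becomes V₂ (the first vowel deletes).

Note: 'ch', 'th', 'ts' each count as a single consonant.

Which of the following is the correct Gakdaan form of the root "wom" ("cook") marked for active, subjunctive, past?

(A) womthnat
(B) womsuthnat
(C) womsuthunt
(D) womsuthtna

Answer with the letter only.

Attach mood subjunctive -suth → womsuth.
Attach tense past -na → womsuthna.
Attach voice active -t → womsuthnat.
Vowel deletion: no change.
So the correct form is womsuthnat, option (B).
(D) womsuthtna is wrong: it has the affixes in the wrong order.
(A) womthnat is wrong: it uses conditional instead of subjunctive for mood.
(C) womsuthunt is wrong: it uses present instead of past for tense.

B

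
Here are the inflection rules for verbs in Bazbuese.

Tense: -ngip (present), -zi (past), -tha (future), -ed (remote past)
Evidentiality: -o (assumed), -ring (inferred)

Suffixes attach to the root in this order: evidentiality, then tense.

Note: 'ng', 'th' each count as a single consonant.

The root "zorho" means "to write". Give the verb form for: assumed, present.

zorhoongip

Attach evidentiality assumed -o → zorhoo.
Attach tense present -ngip → zorhoongip.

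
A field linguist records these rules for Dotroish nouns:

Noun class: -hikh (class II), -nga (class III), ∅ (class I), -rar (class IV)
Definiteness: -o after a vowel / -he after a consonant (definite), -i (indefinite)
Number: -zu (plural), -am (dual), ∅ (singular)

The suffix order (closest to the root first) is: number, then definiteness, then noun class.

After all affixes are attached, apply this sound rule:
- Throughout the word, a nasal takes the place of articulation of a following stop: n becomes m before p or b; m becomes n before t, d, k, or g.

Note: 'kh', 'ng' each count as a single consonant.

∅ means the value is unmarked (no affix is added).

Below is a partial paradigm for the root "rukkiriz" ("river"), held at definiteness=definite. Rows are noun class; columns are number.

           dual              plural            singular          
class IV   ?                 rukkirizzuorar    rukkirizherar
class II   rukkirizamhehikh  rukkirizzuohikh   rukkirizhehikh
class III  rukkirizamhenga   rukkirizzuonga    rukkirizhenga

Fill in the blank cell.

rukkirizamherar

Attach number dual -am → rukkirizam.
Attach definiteness definite -he (after consonant 'm') → rukkirizamhe.
Attach noun class class IV -rar → rukkirizamherar.
Nasal assimilation: no change.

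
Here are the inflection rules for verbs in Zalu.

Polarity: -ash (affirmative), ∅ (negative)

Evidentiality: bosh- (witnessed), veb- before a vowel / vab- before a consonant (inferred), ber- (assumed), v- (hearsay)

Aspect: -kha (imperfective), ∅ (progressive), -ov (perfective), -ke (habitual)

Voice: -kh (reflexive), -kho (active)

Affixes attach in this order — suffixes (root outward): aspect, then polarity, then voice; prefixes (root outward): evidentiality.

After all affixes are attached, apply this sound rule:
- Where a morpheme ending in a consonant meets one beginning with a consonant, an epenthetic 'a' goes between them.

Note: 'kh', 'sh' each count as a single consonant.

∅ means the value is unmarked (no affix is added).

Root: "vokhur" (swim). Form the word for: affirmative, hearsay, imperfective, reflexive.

vavokhurakhaashakh

Attach aspect imperfective -kha → vokhurkha.
Attach polarity affirmative -ash → vokhurkhaash.
Attach evidentiality hearsay v- → vvokhurkhaash.
Attach voice reflexive -kh → vvokhurkhaashkh.
Apply epenthesis: vvokhurkhaashkh → vavokhurakhaashakh.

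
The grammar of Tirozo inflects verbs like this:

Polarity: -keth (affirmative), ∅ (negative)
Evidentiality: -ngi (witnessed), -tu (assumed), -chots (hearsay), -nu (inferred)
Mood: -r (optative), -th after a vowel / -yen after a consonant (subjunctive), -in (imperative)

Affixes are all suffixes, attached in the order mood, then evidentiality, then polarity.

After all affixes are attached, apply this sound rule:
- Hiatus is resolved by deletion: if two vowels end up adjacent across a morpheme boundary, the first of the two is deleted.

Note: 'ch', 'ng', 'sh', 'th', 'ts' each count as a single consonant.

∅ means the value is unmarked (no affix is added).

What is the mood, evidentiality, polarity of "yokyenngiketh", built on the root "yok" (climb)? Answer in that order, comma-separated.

Segment: yok-yen-ngi-keth.
mood: -th/yen → subjunctive.
evidentiality: -ngi → witnessed.
polarity: -keth → affirmative.

subjunctive, witnessed, affirmative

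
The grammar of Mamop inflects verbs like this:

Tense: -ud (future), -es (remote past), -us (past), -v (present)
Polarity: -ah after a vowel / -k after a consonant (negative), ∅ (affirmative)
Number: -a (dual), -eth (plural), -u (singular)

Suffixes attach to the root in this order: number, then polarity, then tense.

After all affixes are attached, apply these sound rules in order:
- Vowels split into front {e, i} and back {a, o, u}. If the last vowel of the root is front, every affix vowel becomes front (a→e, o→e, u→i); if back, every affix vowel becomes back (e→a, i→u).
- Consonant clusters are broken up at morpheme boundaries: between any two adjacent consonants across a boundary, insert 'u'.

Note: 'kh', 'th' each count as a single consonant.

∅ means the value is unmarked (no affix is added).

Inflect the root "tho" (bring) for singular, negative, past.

thouahus

Attach number singular -u → thou.
Attach polarity negative -ah (after vowel 'u') → thouah.
Attach tense past -us → thouahus.
Vowel harmony: no change.
Epenthesis: no change.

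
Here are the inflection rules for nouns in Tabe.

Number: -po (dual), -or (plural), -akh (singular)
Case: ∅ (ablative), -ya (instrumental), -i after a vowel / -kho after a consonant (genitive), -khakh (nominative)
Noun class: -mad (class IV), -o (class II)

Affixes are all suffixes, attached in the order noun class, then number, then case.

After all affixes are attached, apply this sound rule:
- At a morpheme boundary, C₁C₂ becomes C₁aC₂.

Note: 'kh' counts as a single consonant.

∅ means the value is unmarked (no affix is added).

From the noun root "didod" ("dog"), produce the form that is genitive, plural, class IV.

Attach noun class class IV -mad → didodmad.
Attach number plural -or → didodmador.
Attach case genitive -kho (after consonant 'r') → didodmadorkho.
Apply epenthesis: didodmadorkho → didodamadorakho.

didodamadorakho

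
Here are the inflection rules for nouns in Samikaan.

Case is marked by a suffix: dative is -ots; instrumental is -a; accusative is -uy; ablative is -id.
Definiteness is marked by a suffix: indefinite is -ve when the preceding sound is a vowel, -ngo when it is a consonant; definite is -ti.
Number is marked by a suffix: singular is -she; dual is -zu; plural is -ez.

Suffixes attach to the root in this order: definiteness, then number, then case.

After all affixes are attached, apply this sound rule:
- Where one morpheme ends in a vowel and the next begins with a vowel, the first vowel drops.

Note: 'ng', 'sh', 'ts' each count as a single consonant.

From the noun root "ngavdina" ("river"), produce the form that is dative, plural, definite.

Attach definiteness definite -ti → ngavdinati.
Attach number plural -ez → ngavdinatiez.
Attach case dative -ots → ngavdinatiezots.
Apply vowel deletion: ngavdinatiezots → ngavdinatezots.

ngavdinatezots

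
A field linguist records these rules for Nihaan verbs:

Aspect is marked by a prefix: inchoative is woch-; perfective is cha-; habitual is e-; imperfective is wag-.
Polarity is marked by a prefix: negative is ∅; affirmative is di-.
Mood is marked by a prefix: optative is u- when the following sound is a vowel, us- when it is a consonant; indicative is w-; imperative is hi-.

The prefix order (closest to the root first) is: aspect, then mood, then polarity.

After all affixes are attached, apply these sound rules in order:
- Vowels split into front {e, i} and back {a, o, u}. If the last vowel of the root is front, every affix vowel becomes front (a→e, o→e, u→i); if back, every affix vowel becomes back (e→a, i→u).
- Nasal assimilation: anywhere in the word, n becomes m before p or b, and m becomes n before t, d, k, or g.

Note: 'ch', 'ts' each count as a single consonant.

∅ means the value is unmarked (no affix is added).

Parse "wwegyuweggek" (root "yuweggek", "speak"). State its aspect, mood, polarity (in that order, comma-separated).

Segment: w-wag-yuweggek.
aspect: wag- → imperfective.
mood: w- → indicative.
polarity: ∅ → negative.

imperfective, indicative, negative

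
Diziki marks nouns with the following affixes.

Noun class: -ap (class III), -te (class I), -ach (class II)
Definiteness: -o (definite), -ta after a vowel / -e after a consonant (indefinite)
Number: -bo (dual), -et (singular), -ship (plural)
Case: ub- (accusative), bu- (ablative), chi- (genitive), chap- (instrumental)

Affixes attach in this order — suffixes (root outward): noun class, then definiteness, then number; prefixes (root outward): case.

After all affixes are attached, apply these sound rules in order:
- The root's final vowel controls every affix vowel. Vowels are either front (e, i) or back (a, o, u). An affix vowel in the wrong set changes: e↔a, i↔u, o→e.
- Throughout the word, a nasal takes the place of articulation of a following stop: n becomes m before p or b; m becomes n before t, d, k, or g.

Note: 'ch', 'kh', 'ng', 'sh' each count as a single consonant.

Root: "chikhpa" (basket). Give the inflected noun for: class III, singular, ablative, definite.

buchikhpaapoat

Attach noun class class III -ap → chikhpaap.
Attach definiteness definite -o → chikhpaapo.
Attach number singular -et → chikhpaapoet.
Attach case ablative bu- → buchikhpaapoet.
Apply vowel harmony: buchikhpaapoet → buchikhpaapoat.
Nasal assimilation: no change.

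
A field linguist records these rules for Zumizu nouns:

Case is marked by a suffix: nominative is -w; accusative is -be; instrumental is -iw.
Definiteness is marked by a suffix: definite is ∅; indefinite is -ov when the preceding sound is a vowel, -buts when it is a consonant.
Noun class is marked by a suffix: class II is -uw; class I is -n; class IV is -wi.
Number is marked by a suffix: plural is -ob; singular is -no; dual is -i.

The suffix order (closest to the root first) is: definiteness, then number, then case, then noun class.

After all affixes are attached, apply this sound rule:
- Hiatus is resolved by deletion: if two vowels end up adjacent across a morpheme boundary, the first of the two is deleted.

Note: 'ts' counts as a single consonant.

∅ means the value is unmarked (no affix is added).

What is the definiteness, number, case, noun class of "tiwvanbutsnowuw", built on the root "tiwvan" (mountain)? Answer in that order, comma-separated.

indefinite, singular, nominative, class II

Segment: tiwvan-buts-no-w-uw.
definiteness: -ov/buts → indefinite.
number: -no → singular.
case: -w → nominative.
noun class: -uw → class II.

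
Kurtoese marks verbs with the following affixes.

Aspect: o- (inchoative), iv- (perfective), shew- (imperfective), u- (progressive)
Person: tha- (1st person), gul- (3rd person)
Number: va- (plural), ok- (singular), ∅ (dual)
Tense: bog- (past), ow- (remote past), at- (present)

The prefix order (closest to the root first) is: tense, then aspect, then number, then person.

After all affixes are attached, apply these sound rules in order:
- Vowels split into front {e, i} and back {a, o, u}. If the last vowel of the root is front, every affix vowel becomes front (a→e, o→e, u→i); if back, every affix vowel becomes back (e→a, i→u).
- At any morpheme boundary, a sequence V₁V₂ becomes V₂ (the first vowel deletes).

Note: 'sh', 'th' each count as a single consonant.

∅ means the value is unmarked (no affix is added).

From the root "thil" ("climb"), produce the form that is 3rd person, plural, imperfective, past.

gilveshewbegthil

Attach tense past bog- → bogthil.
Attach aspect imperfective shew- → shewbogthil.
Attach number plural va- → vashewbogthil.
Attach person 3rd person gul- → gulvashewbogthil.
Apply vowel harmony: gulvashewbogthil → gilveshewbegthil.
Vowel deletion: no change.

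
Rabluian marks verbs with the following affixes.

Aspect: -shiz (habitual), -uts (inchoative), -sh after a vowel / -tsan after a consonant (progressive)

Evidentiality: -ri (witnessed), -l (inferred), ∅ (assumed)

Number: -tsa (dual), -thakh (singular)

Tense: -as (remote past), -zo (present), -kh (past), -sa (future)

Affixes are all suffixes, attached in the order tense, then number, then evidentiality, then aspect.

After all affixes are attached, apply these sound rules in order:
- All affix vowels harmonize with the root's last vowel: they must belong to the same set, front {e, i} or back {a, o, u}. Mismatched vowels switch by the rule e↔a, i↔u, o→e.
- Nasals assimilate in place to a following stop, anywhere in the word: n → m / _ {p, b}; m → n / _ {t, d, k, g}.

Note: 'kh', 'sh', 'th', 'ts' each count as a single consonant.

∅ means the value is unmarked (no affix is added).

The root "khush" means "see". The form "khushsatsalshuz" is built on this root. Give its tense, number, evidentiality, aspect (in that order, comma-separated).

Segment: khush-sa-tsa-l-shiz.
tense: -sa → future.
number: -tsa → dual.
evidentiality: -l → inferred.
aspect: -shiz → habitual.

future, dual, inferred, habitual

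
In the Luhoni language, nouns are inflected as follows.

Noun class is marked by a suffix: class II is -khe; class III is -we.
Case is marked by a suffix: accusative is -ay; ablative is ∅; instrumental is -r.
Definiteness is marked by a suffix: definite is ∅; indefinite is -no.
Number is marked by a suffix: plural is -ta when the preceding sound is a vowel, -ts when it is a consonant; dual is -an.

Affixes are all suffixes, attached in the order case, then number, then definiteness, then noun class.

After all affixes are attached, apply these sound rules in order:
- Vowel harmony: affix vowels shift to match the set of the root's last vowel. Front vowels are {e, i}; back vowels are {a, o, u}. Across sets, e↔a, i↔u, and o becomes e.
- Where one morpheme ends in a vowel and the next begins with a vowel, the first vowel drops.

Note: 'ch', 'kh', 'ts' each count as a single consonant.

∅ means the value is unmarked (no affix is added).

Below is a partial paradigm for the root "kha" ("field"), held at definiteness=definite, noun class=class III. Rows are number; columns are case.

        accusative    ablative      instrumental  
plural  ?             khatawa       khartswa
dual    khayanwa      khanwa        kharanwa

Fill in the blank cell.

khaytswa

Attach case accusative -ay → khaay.
Attach number plural -ts (after consonant 'y') → khaayts.
definiteness = definite: zero marking, form stays khaayts.
Attach noun class class III -we → khaaytswe.
Apply vowel harmony: khaaytswe → khaaytswa.
Apply vowel deletion: khaaytswa → khaytswa.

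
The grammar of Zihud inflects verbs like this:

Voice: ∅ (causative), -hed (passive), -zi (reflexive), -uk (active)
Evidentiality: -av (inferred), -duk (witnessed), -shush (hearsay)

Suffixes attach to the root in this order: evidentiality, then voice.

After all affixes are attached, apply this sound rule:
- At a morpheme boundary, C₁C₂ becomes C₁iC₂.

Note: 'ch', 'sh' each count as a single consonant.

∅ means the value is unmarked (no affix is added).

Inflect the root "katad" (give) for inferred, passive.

Attach evidentiality inferred -av → katadav.
Attach voice passive -hed → katadavhed.
Apply epenthesis: katadavhed → katadavihed.

katadavihed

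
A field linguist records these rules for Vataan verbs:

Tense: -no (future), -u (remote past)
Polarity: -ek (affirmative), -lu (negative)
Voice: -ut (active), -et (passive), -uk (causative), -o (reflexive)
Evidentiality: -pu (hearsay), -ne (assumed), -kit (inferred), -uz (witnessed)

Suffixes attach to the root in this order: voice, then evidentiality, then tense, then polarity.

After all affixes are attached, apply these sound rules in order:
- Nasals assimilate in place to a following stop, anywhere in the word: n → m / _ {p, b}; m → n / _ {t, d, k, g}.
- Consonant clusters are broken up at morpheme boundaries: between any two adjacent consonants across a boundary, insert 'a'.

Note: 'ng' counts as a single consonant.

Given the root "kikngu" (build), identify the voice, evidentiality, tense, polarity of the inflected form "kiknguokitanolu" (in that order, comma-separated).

reflexive, inferred, future, negative

Segment: kikngu-o-kit-no-lu.
voice: -o → reflexive.
evidentiality: -kit → inferred.
tense: -no → future.
polarity: -lu → negative.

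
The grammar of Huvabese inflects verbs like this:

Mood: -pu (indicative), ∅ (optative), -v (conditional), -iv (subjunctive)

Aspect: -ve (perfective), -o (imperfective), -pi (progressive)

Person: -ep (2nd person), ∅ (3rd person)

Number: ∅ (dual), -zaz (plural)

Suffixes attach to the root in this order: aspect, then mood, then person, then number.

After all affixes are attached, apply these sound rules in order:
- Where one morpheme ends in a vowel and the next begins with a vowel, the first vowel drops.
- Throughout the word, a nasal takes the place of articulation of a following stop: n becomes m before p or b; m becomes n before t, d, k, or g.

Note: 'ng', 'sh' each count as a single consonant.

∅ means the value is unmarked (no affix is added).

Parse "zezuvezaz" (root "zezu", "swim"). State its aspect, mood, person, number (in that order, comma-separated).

Segment: zezu-ve-zaz.
aspect: -ve → perfective.
mood: ∅ → optative.
person: ∅ → 3rd person.
number: -zaz → plural.

perfective, optative, 3rd person, plural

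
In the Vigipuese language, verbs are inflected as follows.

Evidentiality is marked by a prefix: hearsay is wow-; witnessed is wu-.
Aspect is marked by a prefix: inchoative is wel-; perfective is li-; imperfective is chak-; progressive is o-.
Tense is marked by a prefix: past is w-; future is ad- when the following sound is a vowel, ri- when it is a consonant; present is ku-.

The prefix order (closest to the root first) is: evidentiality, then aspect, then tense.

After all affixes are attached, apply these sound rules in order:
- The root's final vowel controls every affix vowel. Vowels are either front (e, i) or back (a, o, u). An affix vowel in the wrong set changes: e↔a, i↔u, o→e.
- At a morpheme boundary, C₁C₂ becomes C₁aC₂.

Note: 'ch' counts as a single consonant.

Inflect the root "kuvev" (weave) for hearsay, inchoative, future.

Attach evidentiality hearsay wow- → wowkuvev.
Attach aspect inchoative wel- → welwowkuvev.
Attach tense future ri- (before consonant 'w') → riwelwowkuvev.
Apply vowel harmony: riwelwowkuvev → riwelwewkuvev.
Apply epenthesis: riwelwewkuvev → riwelawewakuvev.

riwelawewakuvev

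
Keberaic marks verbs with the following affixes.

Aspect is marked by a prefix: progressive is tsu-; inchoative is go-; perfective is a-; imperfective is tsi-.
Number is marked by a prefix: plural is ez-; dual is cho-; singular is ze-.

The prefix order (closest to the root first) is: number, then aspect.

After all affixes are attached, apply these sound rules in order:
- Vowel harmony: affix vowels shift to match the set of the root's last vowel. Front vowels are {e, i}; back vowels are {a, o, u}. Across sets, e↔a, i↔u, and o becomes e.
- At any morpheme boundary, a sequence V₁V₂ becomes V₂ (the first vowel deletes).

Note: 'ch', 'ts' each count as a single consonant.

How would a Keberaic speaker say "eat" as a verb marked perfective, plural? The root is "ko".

Attach number plural ez- → ezko.
Attach aspect perfective a- → aezko.
Apply vowel harmony: aezko → aazko.
Apply vowel deletion: aazko → azko.

azko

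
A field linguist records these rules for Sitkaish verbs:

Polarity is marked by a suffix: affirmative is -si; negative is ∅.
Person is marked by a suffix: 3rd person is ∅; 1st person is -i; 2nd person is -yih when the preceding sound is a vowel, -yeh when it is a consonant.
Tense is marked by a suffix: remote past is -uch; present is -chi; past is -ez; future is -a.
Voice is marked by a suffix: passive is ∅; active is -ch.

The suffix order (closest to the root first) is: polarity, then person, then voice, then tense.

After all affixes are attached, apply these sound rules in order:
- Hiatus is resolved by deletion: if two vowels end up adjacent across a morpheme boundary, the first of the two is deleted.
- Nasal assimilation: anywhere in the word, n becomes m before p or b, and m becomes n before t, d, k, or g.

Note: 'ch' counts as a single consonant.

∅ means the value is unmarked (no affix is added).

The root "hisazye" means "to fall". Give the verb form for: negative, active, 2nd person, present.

hisazyeyihchchi

polarity = negative: zero marking, form stays hisazye.
Attach person 2nd person -yih (after vowel 'e') → hisazyeyih.
Attach voice active -ch → hisazyeyihch.
Attach tense present -chi → hisazyeyihchchi.
Vowel deletion: no change.
Nasal assimilation: no change.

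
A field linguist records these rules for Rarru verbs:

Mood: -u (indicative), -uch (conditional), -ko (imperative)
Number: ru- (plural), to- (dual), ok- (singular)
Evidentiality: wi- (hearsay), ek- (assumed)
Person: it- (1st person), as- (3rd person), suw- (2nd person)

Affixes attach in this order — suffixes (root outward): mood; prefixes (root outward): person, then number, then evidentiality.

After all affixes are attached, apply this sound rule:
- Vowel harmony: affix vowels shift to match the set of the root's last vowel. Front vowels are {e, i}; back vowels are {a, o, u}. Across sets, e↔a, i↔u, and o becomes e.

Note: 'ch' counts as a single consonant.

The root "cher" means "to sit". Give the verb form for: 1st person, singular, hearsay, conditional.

wiekitcherich

Attach person 1st person it- → itcher.
Attach number singular ok- → okitcher.
Attach evidentiality hearsay wi- → wiokitcher.
Attach mood conditional -uch → wiokitcheruch.
Apply vowel harmony: wiokitcheruch → wiekitcherich.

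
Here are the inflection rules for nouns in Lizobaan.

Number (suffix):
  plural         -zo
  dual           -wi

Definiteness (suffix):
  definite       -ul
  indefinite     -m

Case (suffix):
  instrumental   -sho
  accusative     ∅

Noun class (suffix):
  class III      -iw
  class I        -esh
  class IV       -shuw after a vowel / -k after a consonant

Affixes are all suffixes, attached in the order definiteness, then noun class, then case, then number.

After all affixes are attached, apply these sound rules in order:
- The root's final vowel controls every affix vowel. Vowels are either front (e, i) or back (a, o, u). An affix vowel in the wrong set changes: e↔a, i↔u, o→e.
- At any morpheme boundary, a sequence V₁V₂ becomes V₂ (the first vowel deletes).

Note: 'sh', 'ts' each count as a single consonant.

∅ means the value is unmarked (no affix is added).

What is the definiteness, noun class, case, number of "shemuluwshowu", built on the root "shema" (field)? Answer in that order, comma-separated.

definite, class III, instrumental, dual

Segment: shema-ul-iw-sho-wi.
definiteness: -ul → definite.
noun class: -iw → class III.
case: -sho → instrumental.
number: -wi → dual.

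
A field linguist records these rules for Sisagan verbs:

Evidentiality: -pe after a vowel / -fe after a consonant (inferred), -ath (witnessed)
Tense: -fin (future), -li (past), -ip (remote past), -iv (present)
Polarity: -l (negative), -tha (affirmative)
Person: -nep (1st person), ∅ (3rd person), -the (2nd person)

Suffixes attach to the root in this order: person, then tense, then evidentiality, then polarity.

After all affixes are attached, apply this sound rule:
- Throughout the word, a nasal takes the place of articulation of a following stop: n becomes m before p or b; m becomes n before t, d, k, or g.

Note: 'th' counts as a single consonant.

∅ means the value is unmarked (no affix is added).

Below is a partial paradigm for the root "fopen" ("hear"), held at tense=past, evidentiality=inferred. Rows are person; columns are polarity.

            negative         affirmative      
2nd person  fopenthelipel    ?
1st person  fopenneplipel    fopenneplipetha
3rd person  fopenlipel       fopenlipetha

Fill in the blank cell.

fopenthelipetha

Attach person 2nd person -the → fopenthe.
Attach tense past -li → fopentheli.
Attach evidentiality inferred -pe (after vowel 'i') → fopenthelipe.
Attach polarity affirmative -tha → fopenthelipetha.
Nasal assimilation: no change.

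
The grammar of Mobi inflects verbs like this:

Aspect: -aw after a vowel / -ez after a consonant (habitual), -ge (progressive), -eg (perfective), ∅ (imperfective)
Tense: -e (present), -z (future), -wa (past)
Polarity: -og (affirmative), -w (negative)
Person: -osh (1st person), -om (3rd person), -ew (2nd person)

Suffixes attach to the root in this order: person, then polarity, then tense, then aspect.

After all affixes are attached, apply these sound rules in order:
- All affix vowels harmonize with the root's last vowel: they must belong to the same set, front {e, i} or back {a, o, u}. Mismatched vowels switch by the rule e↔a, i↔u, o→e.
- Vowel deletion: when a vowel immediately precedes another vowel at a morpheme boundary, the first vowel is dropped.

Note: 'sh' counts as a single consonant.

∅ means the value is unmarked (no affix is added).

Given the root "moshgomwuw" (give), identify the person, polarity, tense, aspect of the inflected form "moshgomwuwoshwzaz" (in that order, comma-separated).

Segment: moshgomwuw-osh-w-z-ez.
person: -osh → 1st person.
polarity: -w → negative.
tense: -z → future.
aspect: -aw/ez → habitual.

1st person, negative, future, habitual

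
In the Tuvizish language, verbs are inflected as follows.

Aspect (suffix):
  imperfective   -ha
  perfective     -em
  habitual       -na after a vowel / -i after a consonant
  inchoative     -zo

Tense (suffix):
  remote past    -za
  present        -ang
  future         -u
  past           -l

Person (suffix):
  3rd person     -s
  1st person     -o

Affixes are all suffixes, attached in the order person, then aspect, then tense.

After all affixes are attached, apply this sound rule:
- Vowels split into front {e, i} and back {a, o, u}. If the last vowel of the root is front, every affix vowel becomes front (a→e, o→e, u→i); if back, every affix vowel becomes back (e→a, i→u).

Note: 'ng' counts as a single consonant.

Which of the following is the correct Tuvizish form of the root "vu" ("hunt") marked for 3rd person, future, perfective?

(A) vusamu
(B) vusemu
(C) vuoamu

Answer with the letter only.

A

Attach person 3rd person -s → vus.
Attach aspect perfective -em → vusem.
Attach tense future -u → vusemu.
Apply vowel harmony: vusemu → vusamu.
So the correct form is vusamu, option (A).
(C) vuoamu is wrong: it uses 1st person instead of 3rd person for person.
(B) vusemu is wrong: it fails to apply the sound rule(s).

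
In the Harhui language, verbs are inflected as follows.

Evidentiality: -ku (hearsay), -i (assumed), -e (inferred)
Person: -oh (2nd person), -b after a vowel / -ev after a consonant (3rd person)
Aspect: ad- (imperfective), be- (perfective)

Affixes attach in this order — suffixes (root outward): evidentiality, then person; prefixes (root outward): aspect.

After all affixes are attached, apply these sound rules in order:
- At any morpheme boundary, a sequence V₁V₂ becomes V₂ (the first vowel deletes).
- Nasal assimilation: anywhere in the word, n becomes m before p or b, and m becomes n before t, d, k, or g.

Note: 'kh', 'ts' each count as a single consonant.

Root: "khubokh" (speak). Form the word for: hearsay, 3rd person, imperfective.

Attach evidentiality hearsay -ku → khubokhku.
Attach aspect imperfective ad- → adkhubokhku.
Attach person 3rd person -b (after vowel 'u') → adkhubokhkub.
Vowel deletion: no change.
Nasal assimilation: no change.

adkhubokhkub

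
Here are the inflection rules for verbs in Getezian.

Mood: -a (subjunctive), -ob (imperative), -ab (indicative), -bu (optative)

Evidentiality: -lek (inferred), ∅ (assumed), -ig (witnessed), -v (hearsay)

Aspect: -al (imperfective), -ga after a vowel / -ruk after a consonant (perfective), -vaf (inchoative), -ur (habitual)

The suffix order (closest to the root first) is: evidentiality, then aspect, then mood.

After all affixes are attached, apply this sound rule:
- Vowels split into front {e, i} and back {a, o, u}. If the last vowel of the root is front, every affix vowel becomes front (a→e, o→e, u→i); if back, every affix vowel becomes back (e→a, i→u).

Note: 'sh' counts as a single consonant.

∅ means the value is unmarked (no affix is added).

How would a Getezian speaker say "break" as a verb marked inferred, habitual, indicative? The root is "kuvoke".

kuvokelekireb

Attach evidentiality inferred -lek → kuvokelek.
Attach aspect habitual -ur → kuvokelekur.
Attach mood indicative -ab → kuvokelekurab.
Apply vowel harmony: kuvokelekurab → kuvokelekireb.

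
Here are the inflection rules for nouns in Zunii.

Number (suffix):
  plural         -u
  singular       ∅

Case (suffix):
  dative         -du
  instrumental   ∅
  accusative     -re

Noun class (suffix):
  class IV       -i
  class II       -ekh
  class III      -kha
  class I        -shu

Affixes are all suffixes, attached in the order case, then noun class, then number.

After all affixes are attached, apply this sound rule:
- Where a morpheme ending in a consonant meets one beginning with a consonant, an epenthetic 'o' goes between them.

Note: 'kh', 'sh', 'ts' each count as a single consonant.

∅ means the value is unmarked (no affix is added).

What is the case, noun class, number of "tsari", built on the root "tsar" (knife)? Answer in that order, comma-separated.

instrumental, class IV, singular

Segment: tsar-i.
case: ∅ → instrumental.
noun class: -i → class IV.
number: ∅ → singular.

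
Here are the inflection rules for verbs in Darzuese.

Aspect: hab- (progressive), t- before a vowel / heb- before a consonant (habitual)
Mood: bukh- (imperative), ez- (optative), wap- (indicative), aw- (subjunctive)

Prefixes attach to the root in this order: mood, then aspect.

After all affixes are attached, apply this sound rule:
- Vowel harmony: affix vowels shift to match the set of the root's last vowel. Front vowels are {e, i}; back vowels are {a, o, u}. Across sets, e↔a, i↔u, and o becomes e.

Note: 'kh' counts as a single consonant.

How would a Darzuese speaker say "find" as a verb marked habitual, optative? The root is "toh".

Attach mood optative ez- → eztoh.
Attach aspect habitual t- (before vowel 'e') → teztoh.
Apply vowel harmony: teztoh → taztoh.

taztoh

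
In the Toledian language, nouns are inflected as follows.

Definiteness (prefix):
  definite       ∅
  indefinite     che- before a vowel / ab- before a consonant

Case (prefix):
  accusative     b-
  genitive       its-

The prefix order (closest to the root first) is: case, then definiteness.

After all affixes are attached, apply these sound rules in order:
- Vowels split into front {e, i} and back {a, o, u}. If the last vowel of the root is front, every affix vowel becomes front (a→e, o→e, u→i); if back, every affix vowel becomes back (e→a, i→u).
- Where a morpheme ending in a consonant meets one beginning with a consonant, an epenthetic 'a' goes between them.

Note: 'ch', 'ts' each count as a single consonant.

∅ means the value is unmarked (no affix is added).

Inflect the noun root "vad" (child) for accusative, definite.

bavad

Attach case accusative b- → bvad.
definiteness = definite: zero marking, form stays bvad.
Vowel harmony: no change.
Apply epenthesis: bvad → bavad.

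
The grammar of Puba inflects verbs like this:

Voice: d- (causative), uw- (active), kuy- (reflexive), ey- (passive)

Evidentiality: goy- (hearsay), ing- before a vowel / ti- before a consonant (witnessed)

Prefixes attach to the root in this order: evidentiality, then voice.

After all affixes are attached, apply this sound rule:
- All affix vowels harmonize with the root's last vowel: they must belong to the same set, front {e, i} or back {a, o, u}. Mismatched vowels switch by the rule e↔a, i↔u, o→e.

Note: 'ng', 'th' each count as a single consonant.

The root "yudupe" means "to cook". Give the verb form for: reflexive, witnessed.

kiytiyudupe

Attach evidentiality witnessed ti- (before consonant 'y') → tiyudupe.
Attach voice reflexive kuy- → kuytiyudupe.
Apply vowel harmony: kuytiyudupe → kiytiyudupe.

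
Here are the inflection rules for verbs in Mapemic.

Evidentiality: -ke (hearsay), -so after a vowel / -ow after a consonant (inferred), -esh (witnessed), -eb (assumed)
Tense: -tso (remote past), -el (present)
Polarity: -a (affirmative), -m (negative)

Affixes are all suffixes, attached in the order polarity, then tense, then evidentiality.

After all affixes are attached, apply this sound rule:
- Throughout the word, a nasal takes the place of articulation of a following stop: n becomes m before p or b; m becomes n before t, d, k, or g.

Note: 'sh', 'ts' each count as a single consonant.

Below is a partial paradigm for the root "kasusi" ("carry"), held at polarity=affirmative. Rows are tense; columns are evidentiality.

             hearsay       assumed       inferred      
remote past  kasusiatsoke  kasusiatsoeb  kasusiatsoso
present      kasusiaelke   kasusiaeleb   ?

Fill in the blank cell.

Attach polarity affirmative -a → kasusia.
Attach tense present -el → kasusiael.
Attach evidentiality inferred -ow (after consonant 'l') → kasusiaelow.
Nasal assimilation: no change.

kasusiaelow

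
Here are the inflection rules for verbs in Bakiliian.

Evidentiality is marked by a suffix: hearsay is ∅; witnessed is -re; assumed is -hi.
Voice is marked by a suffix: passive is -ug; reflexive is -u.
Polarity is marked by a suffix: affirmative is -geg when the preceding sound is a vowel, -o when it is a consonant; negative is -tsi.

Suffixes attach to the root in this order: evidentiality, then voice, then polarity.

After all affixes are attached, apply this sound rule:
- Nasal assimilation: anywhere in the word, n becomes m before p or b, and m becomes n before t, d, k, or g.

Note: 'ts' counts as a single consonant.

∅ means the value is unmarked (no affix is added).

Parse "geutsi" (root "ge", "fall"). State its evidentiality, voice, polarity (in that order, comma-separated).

hearsay, reflexive, negative

Segment: ge-u-tsi.
evidentiality: ∅ → hearsay.
voice: -u → reflexive.
polarity: -tsi → negative.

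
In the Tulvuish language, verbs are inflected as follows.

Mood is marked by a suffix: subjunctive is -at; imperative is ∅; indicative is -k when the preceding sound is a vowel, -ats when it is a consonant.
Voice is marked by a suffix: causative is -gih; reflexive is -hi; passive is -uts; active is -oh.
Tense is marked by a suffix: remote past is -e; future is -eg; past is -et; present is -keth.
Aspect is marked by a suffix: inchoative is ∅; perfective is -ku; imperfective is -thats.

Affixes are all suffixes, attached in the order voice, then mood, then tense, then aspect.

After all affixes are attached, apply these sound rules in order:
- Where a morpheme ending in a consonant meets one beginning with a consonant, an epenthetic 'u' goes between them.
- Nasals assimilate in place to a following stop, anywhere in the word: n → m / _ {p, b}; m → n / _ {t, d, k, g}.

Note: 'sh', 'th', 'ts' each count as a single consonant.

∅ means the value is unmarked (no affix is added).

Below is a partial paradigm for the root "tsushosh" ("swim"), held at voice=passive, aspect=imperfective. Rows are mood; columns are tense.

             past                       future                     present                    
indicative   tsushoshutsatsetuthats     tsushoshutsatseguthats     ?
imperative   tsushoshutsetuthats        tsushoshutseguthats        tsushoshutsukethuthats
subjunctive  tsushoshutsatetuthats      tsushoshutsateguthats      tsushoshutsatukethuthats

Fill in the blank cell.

Attach voice passive -uts → tsushoshuts.
Attach mood indicative -ats (after consonant 'ts') → tsushoshutsats.
Attach tense present -keth → tsushoshutsatsketh.
Attach aspect imperfective -thats → tsushoshutsatskeththats.
Apply epenthesis: tsushoshutsatskeththats → tsushoshutsatsukethuthats.
Nasal assimilation: no change.

tsushoshutsatsukethuthats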